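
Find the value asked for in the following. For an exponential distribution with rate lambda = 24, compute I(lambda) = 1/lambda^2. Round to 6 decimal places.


Fisher information for exponential: I(lambda) = 1/lambda^2.
lambda = 24, lambda^2 = 576.
I = 1/576 = 0.001736

0.001736


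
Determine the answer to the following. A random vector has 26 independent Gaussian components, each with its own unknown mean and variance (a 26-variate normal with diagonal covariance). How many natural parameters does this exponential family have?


Exponential family dimension calculation:
Each univariate normal has two natural parameters (mu/sigma^2 and -1/(2 sigma^2)).
With 26 independent components, dim = 2 * 26 = 52.

52


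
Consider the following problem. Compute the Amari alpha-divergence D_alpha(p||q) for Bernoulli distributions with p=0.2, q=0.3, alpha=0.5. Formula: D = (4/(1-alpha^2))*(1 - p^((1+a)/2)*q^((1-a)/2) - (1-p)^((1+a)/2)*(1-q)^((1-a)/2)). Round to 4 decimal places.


Amari alpha-divergence:
D = (4/(1-alpha^2))*(1 - p^((1+a)/2)*q^((1-a)/2) - (1-p)^((1+a)/2)*(1-q)^((1-a)/2)).
alpha = 0.5, p = 0.2, q = 0.3.
e1 = (1+alpha)/2 = 0.75, e2 = (1-alpha)/2 = 0.25.
t1 = p^e1 * q^e2 = 0.2^0.75 * 0.3^0.25 = 0.221336.
t2 = (1-p)^e1 * (1-q)^e2 = 0.8^0.75 * 0.7^0.25 = 0.773735.
4/(1-alpha^2) = 5.333333.
D = 5.333333*(1 - 0.221336 - 0.773735) = 0.0263

0.0263


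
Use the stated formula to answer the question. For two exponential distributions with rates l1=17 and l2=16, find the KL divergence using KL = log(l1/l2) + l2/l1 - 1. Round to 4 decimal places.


KL divergence for exponential family:
KL = log(l1/l2) + l2/l1 - 1.
log(17/16) = 0.060625.
16/17 = 0.941176.
KL = 0.060625 + 0.941176 - 1 = 0.0018

0.0018


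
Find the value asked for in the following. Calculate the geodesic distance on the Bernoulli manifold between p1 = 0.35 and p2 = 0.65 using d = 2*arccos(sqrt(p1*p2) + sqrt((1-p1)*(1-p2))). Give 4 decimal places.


Geodesic distance on Bernoulli manifold:
d(p1,p2) = 2*arccos(sqrt(p1*p2) + sqrt((1-p1)*(1-p2))).
sqrt(p1*p2) = sqrt(0.35*0.65) = 0.47697.
sqrt((1-p1)*(1-p2)) = sqrt(0.65*0.35) = 0.47697.
arg = 0.47697 + 0.47697 = 0.953939.
d = 2*arccos(0.953939) = 0.6094

0.6094


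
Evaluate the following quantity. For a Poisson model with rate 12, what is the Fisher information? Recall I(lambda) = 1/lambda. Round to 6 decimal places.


Fisher information for Poisson: I(lambda) = 1/lambda.
lambda = 12.
I(lambda) = 1/12 = 0.083333

0.083333


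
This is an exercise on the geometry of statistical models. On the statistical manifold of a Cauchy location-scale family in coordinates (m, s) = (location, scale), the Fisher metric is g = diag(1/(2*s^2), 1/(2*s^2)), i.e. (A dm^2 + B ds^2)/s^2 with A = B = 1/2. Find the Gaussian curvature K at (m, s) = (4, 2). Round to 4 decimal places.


The metric has the form g = (A dm^2 + B ds^2)/s^2 with A = 1/2, B = 1/2.
Substitute u = sqrt(A/B)*m: g = B*(du^2 + ds^2)/s^2, i.e. B times the
Poincare upper half-plane metric, which has constant Gaussian curvature -1.
Scaling a 2D metric by a constant c divides the Gaussian curvature by c,
so K = -1/B = -1/(1/2) = -2.0000 everywhere (the point (m, s) = (4, 2) is irrelevant:
the curvature is constant).
The requested Gaussian curvature is K = -2.0000.

-2.0000


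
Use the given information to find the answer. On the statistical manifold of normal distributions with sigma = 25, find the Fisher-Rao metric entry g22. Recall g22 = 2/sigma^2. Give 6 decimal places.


For the 2-parameter normal family, the Fisher metric has:
  g11 = 1/sigma^2, g22 = 2/sigma^2.
sigma = 25, sigma^2 = 625.
g22 = 0.003200

0.003200


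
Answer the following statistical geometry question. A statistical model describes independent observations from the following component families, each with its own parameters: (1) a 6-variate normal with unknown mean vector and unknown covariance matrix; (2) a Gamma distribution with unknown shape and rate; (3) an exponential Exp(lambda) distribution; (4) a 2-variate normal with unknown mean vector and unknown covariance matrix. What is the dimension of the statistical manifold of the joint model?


The dimension of a statistical manifold equals the number of free
(independent) real parameters of the model. For a product of independent
blocks the parameter counts add.
- 6-variate normal: 6 (mean) + 6*7/2 = 21 (symmetric covariance) = 27.
- Gamma (shape, rate): 2.
- exponential (lambda): 1.
- 2-variate normal: 2 (mean) + 2*3/2 = 3 (symmetric covariance) = 5.
Total = 27 + 2 + 1 + 5 = 35.
Dimension = 35

35


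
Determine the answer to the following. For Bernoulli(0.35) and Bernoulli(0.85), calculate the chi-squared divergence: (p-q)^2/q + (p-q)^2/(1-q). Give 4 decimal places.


Chi-squared divergence between Bernoulli distributions:
chi^2 = (p-q)^2/q + (p-q)^2/(1-q).
p = 0.35, q = 0.85, p-q = -0.5.
(p-q)^2 = 0.25.
term1 = 0.25/0.85 = 0.294118.
term2 = 0.25/0.15 = 1.666667.
chi^2 = 0.294118 + 1.666667 = 1.9608

1.9608


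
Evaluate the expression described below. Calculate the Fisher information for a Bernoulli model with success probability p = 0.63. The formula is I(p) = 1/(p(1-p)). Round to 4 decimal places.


For Bernoulli(p), Fisher information is I(p) = 1/(p*(1-p)).
p = 0.63, 1-p = 0.37.
p*(1-p) = 0.2331.
I(p) = 1/0.2331 = 4.2900

4.2900


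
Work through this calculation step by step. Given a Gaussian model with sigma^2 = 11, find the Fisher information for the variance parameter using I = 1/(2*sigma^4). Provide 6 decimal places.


Fisher information for variance: I(sigma^2) = 1/(2*sigma^4).
sigma^2 = 11, so sigma^4 = 121.
I = 1/(2*121) = 1/242 = 0.004132

0.004132


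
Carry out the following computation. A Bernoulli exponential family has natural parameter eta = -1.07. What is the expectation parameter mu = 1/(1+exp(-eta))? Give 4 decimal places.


Dual coordinate (expectation parameter) for Bernoulli:
mu = 1/(1+exp(-eta)).
eta = -1.07.
exp(-eta) = exp(1.07) = 2.915379.
mu = 1/(1+2.915379) = 0.2554

0.2554


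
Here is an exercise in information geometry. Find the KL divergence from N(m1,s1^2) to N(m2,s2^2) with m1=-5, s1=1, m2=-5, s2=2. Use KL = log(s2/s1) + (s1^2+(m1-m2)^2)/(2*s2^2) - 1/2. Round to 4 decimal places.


KL divergence between normal distributions:
KL = log(s2/s1) + (s1^2 + (m1-m2)^2)/(2*s2^2) - 1/2.
log(2/1) = 0.693147.
(1^2 + (-5--5)^2)/(2*2^2) = (1 + 0)/8 = 0.125.
KL = 0.693147 + 0.125 - 0.5 = 0.3181

0.3181


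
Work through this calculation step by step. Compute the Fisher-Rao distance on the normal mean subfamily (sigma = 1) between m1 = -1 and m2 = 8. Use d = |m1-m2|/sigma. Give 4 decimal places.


On the fixed-variance normal subfamily, geodesic distance = |m1-m2|/sigma.
|-1 - 8| = 9.
sigma = 1.
d = 9/1 = 9.0000

9.0000


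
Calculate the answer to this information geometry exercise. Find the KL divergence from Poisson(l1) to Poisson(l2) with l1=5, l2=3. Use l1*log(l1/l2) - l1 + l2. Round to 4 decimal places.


KL divergence for Poisson:
KL = l1*log(l1/l2) - l1 + l2.
l1 = 5, l2 = 3.
log(5/3) = 0.510826.
l1*log(l1/l2) = 5 * 0.510826 = 2.554128.
KL = 2.554128 - 5 + 3 = 0.5541

0.5541


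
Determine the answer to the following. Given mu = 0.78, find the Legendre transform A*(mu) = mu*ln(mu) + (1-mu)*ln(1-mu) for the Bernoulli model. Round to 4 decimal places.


Legendre transform for Bernoulli:
A*(mu) = mu*log(mu) + (1-mu)*log(1-mu).
mu = 0.78, 1-mu = 0.22.
mu*log(mu) = 0.78*log(0.78) = -0.1938.
(1-mu)*log(1-mu) = 0.22*log(0.22) = -0.333108.
A* = -0.1938 + -0.333108 = -0.5269

-0.5269


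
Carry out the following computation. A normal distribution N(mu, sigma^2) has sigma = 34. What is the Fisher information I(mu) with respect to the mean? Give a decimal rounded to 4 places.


The Fisher information for the mean of a normal distribution is I(mu) = 1/sigma^2.
sigma = 34, so sigma^2 = 1156.
I(mu) = 1/1156 = 0.0009

0.0009


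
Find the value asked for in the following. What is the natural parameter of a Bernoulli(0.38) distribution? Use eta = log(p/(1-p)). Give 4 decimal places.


Natural parameter for Bernoulli: eta = log(p/(1-p)).
p = 0.38, 1-p = 0.62.
p/(1-p) = 0.612903.
eta = log(0.612903) = -0.4895

-0.4895


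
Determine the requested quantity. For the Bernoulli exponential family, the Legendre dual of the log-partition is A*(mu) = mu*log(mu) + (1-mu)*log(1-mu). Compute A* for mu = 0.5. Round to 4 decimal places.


Legendre transform for Bernoulli:
A*(mu) = mu*log(mu) + (1-mu)*log(1-mu).
mu = 0.5, 1-mu = 0.5.
mu*log(mu) = 0.5*log(0.5) = -0.346574.
(1-mu)*log(1-mu) = 0.5*log(0.5) = -0.346574.
A* = -0.346574 + -0.346574 = -0.6931

-0.6931


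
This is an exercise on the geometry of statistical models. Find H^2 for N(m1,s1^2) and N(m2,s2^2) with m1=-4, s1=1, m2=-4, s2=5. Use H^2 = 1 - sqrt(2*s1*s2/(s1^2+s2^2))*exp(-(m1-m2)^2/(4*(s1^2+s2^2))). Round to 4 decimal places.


Squared Hellinger distance for Gaussians:
H^2 = 1 - sqrt(2*s1*s2/(s1^2+s2^2)) * exp(-(m1-m2)^2/(4*(s1^2+s2^2))).
s1^2 = 1, s2^2 = 25, s1^2+s2^2 = 26.
sqrt(2*1*5/(26)) = 0.620174.
(m1-m2)^2 = (0)^2 = 0.
exp(-0/(4*26)) = exp(0.0) = 1.0.
H^2 = 1 - 0.620174*1.0 = 0.3798

0.3798


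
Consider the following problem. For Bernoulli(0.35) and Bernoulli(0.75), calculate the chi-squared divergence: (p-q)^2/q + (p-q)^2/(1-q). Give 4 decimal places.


Chi-squared divergence between Bernoulli distributions:
chi^2 = (p-q)^2/q + (p-q)^2/(1-q).
p = 0.35, q = 0.75, p-q = -0.4.
(p-q)^2 = 0.16.
term1 = 0.16/0.75 = 0.213333.
term2 = 0.16/0.25 = 0.64.
chi^2 = 0.213333 + 0.64 = 0.8533

0.8533


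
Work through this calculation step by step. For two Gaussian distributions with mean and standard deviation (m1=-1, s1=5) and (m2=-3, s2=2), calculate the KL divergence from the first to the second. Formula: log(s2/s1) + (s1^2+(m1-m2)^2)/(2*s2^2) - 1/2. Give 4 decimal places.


KL divergence between normal distributions:
KL = log(s2/s1) + (s1^2 + (m1-m2)^2)/(2*s2^2) - 1/2.
log(2/5) = -0.916291.
(5^2 + (-1--3)^2)/(2*2^2) = (25 + 4)/8 = 3.625.
KL = -0.916291 + 3.625 - 0.5 = 2.2087

2.2087


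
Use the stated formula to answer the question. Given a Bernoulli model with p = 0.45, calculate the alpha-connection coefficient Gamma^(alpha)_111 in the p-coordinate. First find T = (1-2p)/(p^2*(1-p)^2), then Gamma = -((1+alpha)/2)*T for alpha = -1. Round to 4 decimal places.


Skewness (Amari-Chentsov) tensor: T = (1-2p)/(p^2*(1-p)^2).
p = 0.45, 1-2p = 0.1, p^2 = 0.2025, (1-p)^2 = 0.3025.
T = 0.1/(0.2025 * 0.3025) = 1.632486.
In the p-coordinate, Gamma^(alpha) = Gamma^(0) - (alpha/2)*T with Gamma^(0) = (1/2)*g'(p) = -T/2,
so Gamma^(alpha) = -((1+alpha)/2)*T.
alpha = -1, -(1+alpha)/2 = 0.0.
Gamma = 0.0 * 1.632486 = 0.0000

0.0000


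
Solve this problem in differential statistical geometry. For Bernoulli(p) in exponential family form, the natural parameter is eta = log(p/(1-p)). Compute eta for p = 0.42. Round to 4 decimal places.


Natural parameter for Bernoulli: eta = log(p/(1-p)).
p = 0.42, 1-p = 0.58.
p/(1-p) = 0.724138.
eta = log(0.724138) = -0.3228

-0.3228


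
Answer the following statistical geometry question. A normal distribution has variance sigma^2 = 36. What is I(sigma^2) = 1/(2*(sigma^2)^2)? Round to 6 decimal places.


Fisher information for variance: I(sigma^2) = 1/(2*sigma^4).
sigma^2 = 36, so sigma^4 = 1296.
I = 1/(2*1296) = 1/2592 = 0.000386

0.000386


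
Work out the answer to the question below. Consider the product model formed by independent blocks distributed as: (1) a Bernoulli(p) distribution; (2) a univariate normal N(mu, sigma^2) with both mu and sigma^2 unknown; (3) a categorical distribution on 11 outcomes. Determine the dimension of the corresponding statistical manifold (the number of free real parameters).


The dimension of a statistical manifold equals the number of free
(independent) real parameters of the model. For a product of independent
blocks the parameter counts add.
- Bernoulli (p): 1.
- normal (mu, sigma^2): 2.
- categorical on 11 outcomes (probabilities sum to 1): 11-1 = 10.
Total = 1 + 2 + 10 = 13.
Dimension = 13

13


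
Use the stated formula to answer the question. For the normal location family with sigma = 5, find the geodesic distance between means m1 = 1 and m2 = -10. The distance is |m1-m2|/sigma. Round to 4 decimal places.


On the fixed-variance normal subfamily, geodesic distance = |m1-m2|/sigma.
|1 - -10| = 11.
sigma = 5.
d = 11/5 = 2.2000

2.2000


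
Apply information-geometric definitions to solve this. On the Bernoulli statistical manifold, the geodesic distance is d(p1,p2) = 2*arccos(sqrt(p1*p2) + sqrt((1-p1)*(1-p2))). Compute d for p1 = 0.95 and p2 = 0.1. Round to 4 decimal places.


Geodesic distance on Bernoulli manifold:
d(p1,p2) = 2*arccos(sqrt(p1*p2) + sqrt((1-p1)*(1-p2))).
sqrt(p1*p2) = sqrt(0.95*0.1) = 0.308221.
sqrt((1-p1)*(1-p2)) = sqrt(0.05*0.9) = 0.212132.
arg = 0.308221 + 0.212132 = 0.520353.
d = 2*arccos(0.520353) = 2.0471

2.0471


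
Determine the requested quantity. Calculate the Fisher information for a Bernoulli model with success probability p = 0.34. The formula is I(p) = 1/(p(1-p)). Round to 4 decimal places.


For Bernoulli(p), Fisher information is I(p) = 1/(p*(1-p)).
p = 0.34, 1-p = 0.66.
p*(1-p) = 0.2244.
I(p) = 1/0.2244 = 4.4563

4.4563


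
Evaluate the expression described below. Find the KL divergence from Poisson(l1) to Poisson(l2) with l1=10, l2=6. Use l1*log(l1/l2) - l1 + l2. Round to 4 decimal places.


KL divergence for Poisson:
KL = l1*log(l1/l2) - l1 + l2.
l1 = 10, l2 = 6.
log(10/6) = 0.510826.
l1*log(l1/l2) = 10 * 0.510826 = 5.108256.
KL = 5.108256 - 10 + 6 = 1.1083

1.1083


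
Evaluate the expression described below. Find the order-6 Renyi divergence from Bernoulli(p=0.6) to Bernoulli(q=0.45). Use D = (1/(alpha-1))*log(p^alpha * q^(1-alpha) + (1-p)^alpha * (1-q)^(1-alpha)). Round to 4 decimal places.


Renyi divergence of order alpha between Bernoulli distributions:
D = (1/(alpha-1))*log(p^alpha * q^(1-alpha) + (1-p)^alpha * (1-q)^(1-alpha)).
alpha = 6, p = 0.6, q = 0.45.
p^alpha * q^(1-alpha) = 0.6^6 * 0.45^-5 = 2.528395.
(1-p)^alpha * (1-q)^(1-alpha) = 0.4^6 * 0.55^-5 = 0.081385.
sum = 2.528395 + 0.081385 = 2.60978.
D = (1/5)*log(2.60978) = 0.1919

0.1919


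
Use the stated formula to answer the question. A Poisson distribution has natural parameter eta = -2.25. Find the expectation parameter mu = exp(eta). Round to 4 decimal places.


Expectation parameter for Poisson exponential family:
mu = exp(eta).
eta = -2.25.
mu = exp(-2.25) = 0.1054

0.1054


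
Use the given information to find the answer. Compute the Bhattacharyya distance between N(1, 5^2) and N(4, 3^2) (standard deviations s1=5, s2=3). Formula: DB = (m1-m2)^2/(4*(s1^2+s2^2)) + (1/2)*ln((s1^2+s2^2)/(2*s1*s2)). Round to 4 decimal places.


Bhattacharyya distance between two Gaussians:
DB = (m1-m2)^2/(4*(s1^2+s2^2)) + (1/2)*ln((s1^2+s2^2)/(2*s1*s2)).
(m1-m2)^2 = (-3)^2 = 9.
s1^2+s2^2 = 25 + 9 = 34.
term1 = 9/136 = 0.066176.
term2 = 0.5*ln(34/30.0) = 0.062582.
DB = 0.066176 + 0.062582 = 0.1288

0.1288


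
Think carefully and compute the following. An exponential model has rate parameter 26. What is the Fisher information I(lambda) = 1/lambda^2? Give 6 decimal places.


Fisher information for exponential: I(lambda) = 1/lambda^2.
lambda = 26, lambda^2 = 676.
I = 1/676 = 0.001479

0.001479


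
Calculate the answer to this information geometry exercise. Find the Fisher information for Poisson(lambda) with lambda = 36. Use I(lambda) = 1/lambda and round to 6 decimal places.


Fisher information for Poisson: I(lambda) = 1/lambda.
lambda = 36.
I(lambda) = 1/36 = 0.027778

0.027778


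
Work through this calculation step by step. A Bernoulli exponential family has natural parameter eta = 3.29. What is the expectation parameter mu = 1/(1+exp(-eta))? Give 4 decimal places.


Dual coordinate (expectation parameter) for Bernoulli:
mu = 1/(1+exp(-eta)).
eta = 3.29.
exp(-eta) = exp(-3.29) = 0.037254.
mu = 1/(1+0.037254) = 0.9641

0.9641


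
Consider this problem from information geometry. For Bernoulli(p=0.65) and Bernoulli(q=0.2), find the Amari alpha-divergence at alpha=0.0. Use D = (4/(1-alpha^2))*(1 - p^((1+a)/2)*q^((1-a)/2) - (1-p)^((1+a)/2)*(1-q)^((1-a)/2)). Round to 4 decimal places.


Amari alpha-divergence:
D = (4/(1-alpha^2))*(1 - p^((1+a)/2)*q^((1-a)/2) - (1-p)^((1+a)/2)*(1-q)^((1-a)/2)).
alpha = 0.0, p = 0.65, q = 0.2.
e1 = (1+alpha)/2 = 0.5, e2 = (1-alpha)/2 = 0.5.
t1 = p^e1 * q^e2 = 0.65^0.5 * 0.2^0.5 = 0.360555.
t2 = (1-p)^e1 * (1-q)^e2 = 0.35^0.5 * 0.8^0.5 = 0.52915.
4/(1-alpha^2) = 4.0.
D = 4.0*(1 - 0.360555 - 0.52915) = 0.4412

0.4412


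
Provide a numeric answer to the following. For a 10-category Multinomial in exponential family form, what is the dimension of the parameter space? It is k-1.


Exponential family dimension calculation:
For Multinomial with k=10 categories, dim = k-1 = 9.

9


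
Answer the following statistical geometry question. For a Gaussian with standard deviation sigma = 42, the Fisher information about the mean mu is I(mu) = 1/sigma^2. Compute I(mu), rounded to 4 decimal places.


The Fisher information for the mean of a normal distribution is I(mu) = 1/sigma^2.
sigma = 42, so sigma^2 = 1764.
I(mu) = 1/1764 = 0.0006

0.0006


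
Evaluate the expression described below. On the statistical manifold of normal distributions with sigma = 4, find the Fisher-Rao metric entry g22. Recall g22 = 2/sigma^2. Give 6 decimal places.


For the 2-parameter normal family, the Fisher metric has:
  g11 = 1/sigma^2, g22 = 2/sigma^2.
sigma = 4, sigma^2 = 16.
g22 = 0.125000

0.125000


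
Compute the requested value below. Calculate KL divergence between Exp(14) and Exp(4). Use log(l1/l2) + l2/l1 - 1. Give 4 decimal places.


KL divergence for exponential family:
KL = log(l1/l2) + l2/l1 - 1.
log(14/4) = 1.252763.
4/14 = 0.285714.
KL = 1.252763 + 0.285714 - 1 = 0.5385

0.5385


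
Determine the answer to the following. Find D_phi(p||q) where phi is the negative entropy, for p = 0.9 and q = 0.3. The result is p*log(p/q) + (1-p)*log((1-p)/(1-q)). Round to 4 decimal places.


Bregman divergence with negative entropy generator:
D = p*log(p/q) + (1-p)*log((1-p)/(1-q)).
p = 0.9, q = 0.3.
p*log(p/q) = 0.9*log(0.9/0.3) = 0.988751.
(1-p)*log((1-p)/(1-q)) = 0.1*log(0.1/0.7) = -0.194591.
D = 0.988751 + -0.194591 = 0.7942

0.7942


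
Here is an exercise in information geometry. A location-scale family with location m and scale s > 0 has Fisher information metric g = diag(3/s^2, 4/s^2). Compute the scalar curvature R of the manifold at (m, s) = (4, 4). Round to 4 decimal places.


The metric has the form g = (A dm^2 + B ds^2)/s^2 with A = 3, B = 4.
Substitute u = sqrt(A/B)*m: g = B*(du^2 + ds^2)/s^2, i.e. B times the
Poincare upper half-plane metric, which has constant Gaussian curvature -1.
Scaling a 2D metric by a constant c divides the Gaussian curvature by c,
so K = -1/B = -1/(4) = -0.2500 everywhere (the point (m, s) = (4, 4) is irrelevant:
the curvature is constant).
Scalar curvature in dimension 2: R = 2K = -2/(4) = -0.5000.

-0.5000


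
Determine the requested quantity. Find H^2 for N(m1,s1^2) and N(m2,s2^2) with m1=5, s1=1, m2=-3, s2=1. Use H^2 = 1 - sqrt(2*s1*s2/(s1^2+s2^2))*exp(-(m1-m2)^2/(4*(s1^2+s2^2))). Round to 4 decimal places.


Squared Hellinger distance for Gaussians:
H^2 = 1 - sqrt(2*s1*s2/(s1^2+s2^2)) * exp(-(m1-m2)^2/(4*(s1^2+s2^2))).
s1^2 = 1, s2^2 = 1, s1^2+s2^2 = 2.
sqrt(2*1*1/(2)) = 1.0.
(m1-m2)^2 = (8)^2 = 64.
exp(-64/(4*2)) = exp(-8.0) = 0.000335.
H^2 = 1 - 1.0*0.000335 = 0.9997

0.9997


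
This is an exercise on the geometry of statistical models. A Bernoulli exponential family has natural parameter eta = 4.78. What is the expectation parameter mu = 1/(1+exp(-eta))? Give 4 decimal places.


Dual coordinate (expectation parameter) for Bernoulli:
mu = 1/(1+exp(-eta)).
eta = 4.78.
exp(-eta) = exp(-4.78) = 0.008396.
mu = 1/(1+0.008396) = 0.9917

0.9917


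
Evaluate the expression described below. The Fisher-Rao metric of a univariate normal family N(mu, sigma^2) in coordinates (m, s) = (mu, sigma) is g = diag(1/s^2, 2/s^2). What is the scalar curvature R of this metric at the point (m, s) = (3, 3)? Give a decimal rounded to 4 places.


The metric has the form g = (A dm^2 + B ds^2)/s^2 with A = 1, B = 2.
Substitute u = sqrt(A/B)*m: g = B*(du^2 + ds^2)/s^2, i.e. B times the
Poincare upper half-plane metric, which has constant Gaussian curvature -1.
Scaling a 2D metric by a constant c divides the Gaussian curvature by c,
so K = -1/B = -1/(2) = -0.5000 everywhere (the point (m, s) = (3, 3) is irrelevant:
the curvature is constant).
Scalar curvature in dimension 2: R = 2K = -2/(2) = -1.0000.

-1.0000


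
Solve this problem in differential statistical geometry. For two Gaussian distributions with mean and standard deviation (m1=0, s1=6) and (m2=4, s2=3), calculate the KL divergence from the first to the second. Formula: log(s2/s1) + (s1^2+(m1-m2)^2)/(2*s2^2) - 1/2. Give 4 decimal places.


KL divergence between normal distributions:
KL = log(s2/s1) + (s1^2 + (m1-m2)^2)/(2*s2^2) - 1/2.
log(3/6) = -0.693147.
(6^2 + (0-4)^2)/(2*3^2) = (36 + 16)/18 = 2.888889.
KL = -0.693147 + 2.888889 - 0.5 = 1.6957

1.6957


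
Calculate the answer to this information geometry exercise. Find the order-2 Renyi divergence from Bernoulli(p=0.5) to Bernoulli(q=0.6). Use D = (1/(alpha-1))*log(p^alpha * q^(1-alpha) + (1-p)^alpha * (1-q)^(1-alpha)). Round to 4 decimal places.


Renyi divergence of order alpha between Bernoulli distributions:
D = (1/(alpha-1))*log(p^alpha * q^(1-alpha) + (1-p)^alpha * (1-q)^(1-alpha)).
alpha = 2, p = 0.5, q = 0.6.
p^alpha * q^(1-alpha) = 0.5^2 * 0.6^-1 = 0.416667.
(1-p)^alpha * (1-q)^(1-alpha) = 0.5^2 * 0.4^-1 = 0.625.
sum = 0.416667 + 0.625 = 1.041667.
D = (1/1)*log(1.041667) = 0.0408

0.0408


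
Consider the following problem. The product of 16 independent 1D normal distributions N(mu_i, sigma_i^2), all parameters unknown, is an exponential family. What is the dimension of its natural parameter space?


Exponential family dimension calculation:
Each univariate normal has two natural parameters (mu/sigma^2 and -1/(2 sigma^2)).
With 16 independent components, dim = 2 * 16 = 32.

32


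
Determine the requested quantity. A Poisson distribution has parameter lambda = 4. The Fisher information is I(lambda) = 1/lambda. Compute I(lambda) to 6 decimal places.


Fisher information for Poisson: I(lambda) = 1/lambda.
lambda = 4.
I(lambda) = 1/4 = 0.250000

0.250000


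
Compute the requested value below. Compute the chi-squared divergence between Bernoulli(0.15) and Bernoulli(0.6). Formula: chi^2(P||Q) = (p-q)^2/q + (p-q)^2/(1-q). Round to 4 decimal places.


Chi-squared divergence between Bernoulli distributions:
chi^2 = (p-q)^2/q + (p-q)^2/(1-q).
p = 0.15, q = 0.6, p-q = -0.45.
(p-q)^2 = 0.2025.
term1 = 0.2025/0.6 = 0.3375.
term2 = 0.2025/0.4 = 0.50625.
chi^2 = 0.3375 + 0.50625 = 0.8437

0.8437


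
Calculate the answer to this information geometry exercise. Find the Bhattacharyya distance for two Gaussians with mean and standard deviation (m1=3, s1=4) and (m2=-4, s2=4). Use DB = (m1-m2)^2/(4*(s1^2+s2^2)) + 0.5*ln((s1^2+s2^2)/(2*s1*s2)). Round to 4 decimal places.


Bhattacharyya distance between two Gaussians:
DB = (m1-m2)^2/(4*(s1^2+s2^2)) + (1/2)*ln((s1^2+s2^2)/(2*s1*s2)).
(m1-m2)^2 = (7)^2 = 49.
s1^2+s2^2 = 16 + 16 = 32.
term1 = 49/128 = 0.382812.
term2 = 0.5*ln(32/32.0) = 0.0.
DB = 0.382812 + 0.0 = 0.3828

0.3828


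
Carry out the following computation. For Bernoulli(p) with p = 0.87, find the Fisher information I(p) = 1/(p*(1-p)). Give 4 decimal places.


For Bernoulli(p), Fisher information is I(p) = 1/(p*(1-p)).
p = 0.87, 1-p = 0.13.
p*(1-p) = 0.1131.
I(p) = 1/0.1131 = 8.8417

8.8417


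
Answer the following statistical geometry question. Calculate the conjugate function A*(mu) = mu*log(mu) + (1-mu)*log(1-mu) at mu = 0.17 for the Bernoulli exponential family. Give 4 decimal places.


Legendre transform for Bernoulli:
A*(mu) = mu*log(mu) + (1-mu)*log(1-mu).
mu = 0.17, 1-mu = 0.83.
mu*log(mu) = 0.17*log(0.17) = -0.301233.
(1-mu)*log(1-mu) = 0.83*log(0.83) = -0.154654.
A* = -0.301233 + -0.154654 = -0.4559

-0.4559


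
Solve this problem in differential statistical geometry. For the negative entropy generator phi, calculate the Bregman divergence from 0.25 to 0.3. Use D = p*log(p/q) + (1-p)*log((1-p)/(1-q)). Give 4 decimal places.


Bregman divergence with negative entropy generator:
D = p*log(p/q) + (1-p)*log((1-p)/(1-q)).
p = 0.25, q = 0.3.
p*log(p/q) = 0.25*log(0.25/0.3) = -0.04558.
(1-p)*log((1-p)/(1-q)) = 0.75*log(0.75/0.7) = 0.051745.
D = -0.04558 + 0.051745 = 0.0062

0.0062


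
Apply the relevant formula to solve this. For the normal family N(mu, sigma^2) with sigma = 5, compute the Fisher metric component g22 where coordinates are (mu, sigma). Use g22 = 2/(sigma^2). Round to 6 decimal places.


For the 2-parameter normal family, the Fisher metric has:
  g11 = 1/sigma^2, g22 = 2/sigma^2.
sigma = 5, sigma^2 = 25.
g22 = 0.080000

0.080000


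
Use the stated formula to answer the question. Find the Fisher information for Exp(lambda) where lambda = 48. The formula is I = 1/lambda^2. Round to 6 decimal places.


Fisher information for exponential: I(lambda) = 1/lambda^2.
lambda = 48, lambda^2 = 2304.
I = 1/2304 = 0.000434

0.000434


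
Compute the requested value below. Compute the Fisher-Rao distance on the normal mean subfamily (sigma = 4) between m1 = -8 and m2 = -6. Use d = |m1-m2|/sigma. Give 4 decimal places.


On the fixed-variance normal subfamily, geodesic distance = |m1-m2|/sigma.
|-8 - -6| = 2.
sigma = 4.
d = 2/4 = 0.5000

0.5000


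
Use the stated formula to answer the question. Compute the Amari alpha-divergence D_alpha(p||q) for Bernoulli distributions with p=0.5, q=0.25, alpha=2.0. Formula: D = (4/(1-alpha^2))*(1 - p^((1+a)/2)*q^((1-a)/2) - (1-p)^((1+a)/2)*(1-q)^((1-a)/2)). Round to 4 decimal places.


Amari alpha-divergence:
D = (4/(1-alpha^2))*(1 - p^((1+a)/2)*q^((1-a)/2) - (1-p)^((1+a)/2)*(1-q)^((1-a)/2)).
alpha = 2.0, p = 0.5, q = 0.25.
e1 = (1+alpha)/2 = 1.5, e2 = (1-alpha)/2 = -0.5.
t1 = p^e1 * q^e2 = 0.5^1.5 * 0.25^-0.5 = 0.707107.
t2 = (1-p)^e1 * (1-q)^e2 = 0.5^1.5 * 0.75^-0.5 = 0.408248.
4/(1-alpha^2) = -1.333333.
D = -1.333333*(1 - 0.707107 - 0.408248) = 0.1538

0.1538


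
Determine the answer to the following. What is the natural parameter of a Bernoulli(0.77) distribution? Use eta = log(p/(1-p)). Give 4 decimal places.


Natural parameter for Bernoulli: eta = log(p/(1-p)).
p = 0.77, 1-p = 0.23.
p/(1-p) = 3.347826.
eta = log(3.347826) = 1.2083

1.2083


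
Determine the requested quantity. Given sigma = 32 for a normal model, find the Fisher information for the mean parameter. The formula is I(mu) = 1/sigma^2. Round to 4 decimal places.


The Fisher information for the mean of a normal distribution is I(mu) = 1/sigma^2.
sigma = 32, so sigma^2 = 1024.
I(mu) = 1/1024 = 0.0010

0.0010


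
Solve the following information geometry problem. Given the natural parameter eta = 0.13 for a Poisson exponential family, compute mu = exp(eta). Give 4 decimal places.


Expectation parameter for Poisson exponential family:
mu = exp(eta).
eta = 0.13.
mu = exp(0.13) = 1.1388

1.1388


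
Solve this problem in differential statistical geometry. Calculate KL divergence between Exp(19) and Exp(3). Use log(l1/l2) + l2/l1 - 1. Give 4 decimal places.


KL divergence for exponential family:
KL = log(l1/l2) + l2/l1 - 1.
log(19/3) = 1.845827.
3/19 = 0.157895.
KL = 1.845827 + 0.157895 - 1 = 1.0037

1.0037


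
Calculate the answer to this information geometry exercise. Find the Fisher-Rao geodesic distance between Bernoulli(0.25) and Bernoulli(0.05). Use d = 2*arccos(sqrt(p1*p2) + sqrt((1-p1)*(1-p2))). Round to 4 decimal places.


Geodesic distance on Bernoulli manifold:
d(p1,p2) = 2*arccos(sqrt(p1*p2) + sqrt((1-p1)*(1-p2))).
sqrt(p1*p2) = sqrt(0.25*0.05) = 0.111803.
sqrt((1-p1)*(1-p2)) = sqrt(0.75*0.95) = 0.844097.
arg = 0.111803 + 0.844097 = 0.955901.
d = 2*arccos(0.955901) = 0.5962

0.5962


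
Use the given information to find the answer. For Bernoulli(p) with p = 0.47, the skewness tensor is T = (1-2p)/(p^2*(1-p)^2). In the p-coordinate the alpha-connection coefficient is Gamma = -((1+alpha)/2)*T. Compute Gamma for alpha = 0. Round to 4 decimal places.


Skewness (Amari-Chentsov) tensor: T = (1-2p)/(p^2*(1-p)^2).
p = 0.47, 1-2p = 0.06, p^2 = 0.2209, (1-p)^2 = 0.2809.
T = 0.06/(0.2209 * 0.2809) = 0.96695.
In the p-coordinate, Gamma^(alpha) = Gamma^(0) - (alpha/2)*T with Gamma^(0) = (1/2)*g'(p) = -T/2,
so Gamma^(alpha) = -((1+alpha)/2)*T.
alpha = 0, -(1+alpha)/2 = -0.5.
Gamma = -0.5 * 0.96695 = -0.4835

-0.4835


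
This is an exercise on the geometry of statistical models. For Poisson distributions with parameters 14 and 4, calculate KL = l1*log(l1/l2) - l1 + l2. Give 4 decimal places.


KL divergence for Poisson:
KL = l1*log(l1/l2) - l1 + l2.
l1 = 14, l2 = 4.
log(14/4) = 1.252763.
l1*log(l1/l2) = 14 * 1.252763 = 17.538682.
KL = 17.538682 - 14 + 4 = 7.5387

7.5387


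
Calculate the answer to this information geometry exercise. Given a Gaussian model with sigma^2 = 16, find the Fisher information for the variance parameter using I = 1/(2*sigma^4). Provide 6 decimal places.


Fisher information for variance: I(sigma^2) = 1/(2*sigma^4).
sigma^2 = 16, so sigma^4 = 256.
I = 1/(2*256) = 1/512 = 0.001953

0.001953


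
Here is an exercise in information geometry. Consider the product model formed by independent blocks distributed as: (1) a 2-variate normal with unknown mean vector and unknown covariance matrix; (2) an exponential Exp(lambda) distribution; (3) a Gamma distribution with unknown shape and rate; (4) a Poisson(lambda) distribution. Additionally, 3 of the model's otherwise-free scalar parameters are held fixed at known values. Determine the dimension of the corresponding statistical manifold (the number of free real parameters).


The dimension of a statistical manifold equals the number of free
(independent) real parameters of the model. For a product of independent
blocks the parameter counts add.
- 2-variate normal: 2 (mean) + 2*3/2 = 3 (symmetric covariance) = 5.
- exponential (lambda): 1.
- Gamma (shape, rate): 2.
- Poisson (lambda): 1.
Total = 5 + 1 + 2 + 1 = 9.
3 parameter(s) fixed at known values: 9 - 3 = 6.
Dimension = 6

6


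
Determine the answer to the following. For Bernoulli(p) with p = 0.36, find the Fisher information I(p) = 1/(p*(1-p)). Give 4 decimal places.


For Bernoulli(p), Fisher information is I(p) = 1/(p*(1-p)).
p = 0.36, 1-p = 0.64.
p*(1-p) = 0.2304.
I(p) = 1/0.2304 = 4.3403

4.3403


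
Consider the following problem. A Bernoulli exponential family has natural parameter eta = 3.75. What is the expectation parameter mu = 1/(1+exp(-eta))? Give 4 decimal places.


Dual coordinate (expectation parameter) for Bernoulli:
mu = 1/(1+exp(-eta)).
eta = 3.75.
exp(-eta) = exp(-3.75) = 0.023518.
mu = 1/(1+0.023518) = 0.9770

0.9770


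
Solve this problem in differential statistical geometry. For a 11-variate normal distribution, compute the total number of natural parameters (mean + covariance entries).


Exponential family dimension calculation:
For 11-dim MVN: mean has 11 params, covariance has 11*12/2 = 66 unique entries.
Total dim = 11 + 66 = 77.

77


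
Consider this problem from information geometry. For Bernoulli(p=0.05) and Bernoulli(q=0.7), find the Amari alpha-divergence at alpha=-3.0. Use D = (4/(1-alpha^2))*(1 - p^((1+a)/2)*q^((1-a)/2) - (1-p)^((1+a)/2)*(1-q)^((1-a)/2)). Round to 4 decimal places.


Amari alpha-divergence:
D = (4/(1-alpha^2))*(1 - p^((1+a)/2)*q^((1-a)/2) - (1-p)^((1+a)/2)*(1-q)^((1-a)/2)).
alpha = -3.0, p = 0.05, q = 0.7.
e1 = (1+alpha)/2 = -1.0, e2 = (1-alpha)/2 = 2.0.
t1 = p^e1 * q^e2 = 0.05^-1.0 * 0.7^2.0 = 9.8.
t2 = (1-p)^e1 * (1-q)^e2 = 0.95^-1.0 * 0.3^2.0 = 0.094737.
4/(1-alpha^2) = -0.5.
D = -0.5*(1 - 9.8 - 0.094737) = 4.4474

4.4474


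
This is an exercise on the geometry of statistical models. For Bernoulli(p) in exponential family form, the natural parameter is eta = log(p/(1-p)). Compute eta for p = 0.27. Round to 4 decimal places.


Natural parameter for Bernoulli: eta = log(p/(1-p)).
p = 0.27, 1-p = 0.73.
p/(1-p) = 0.369863.
eta = log(0.369863) = -0.9946

-0.9946


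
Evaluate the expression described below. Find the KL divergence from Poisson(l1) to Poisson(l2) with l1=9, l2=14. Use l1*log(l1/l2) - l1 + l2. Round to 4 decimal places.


KL divergence for Poisson:
KL = l1*log(l1/l2) - l1 + l2.
l1 = 9, l2 = 14.
log(9/14) = -0.441833.
l1*log(l1/l2) = 9 * -0.441833 = -3.976495.
KL = -3.976495 - 9 + 14 = 1.0235

1.0235


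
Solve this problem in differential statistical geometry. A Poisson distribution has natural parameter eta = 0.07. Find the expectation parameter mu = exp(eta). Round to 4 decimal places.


Expectation parameter for Poisson exponential family:
mu = exp(eta).
eta = 0.07.
mu = exp(0.07) = 1.0725

1.0725


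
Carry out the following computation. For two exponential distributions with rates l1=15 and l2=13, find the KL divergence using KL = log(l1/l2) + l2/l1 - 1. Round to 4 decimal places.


KL divergence for exponential family:
KL = log(l1/l2) + l2/l1 - 1.
log(15/13) = 0.143101.
13/15 = 0.866667.
KL = 0.143101 + 0.866667 - 1 = 0.0098

0.0098


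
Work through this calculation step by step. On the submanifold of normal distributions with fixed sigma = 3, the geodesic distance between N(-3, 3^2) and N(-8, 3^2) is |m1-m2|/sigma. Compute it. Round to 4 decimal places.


On the fixed-variance normal subfamily, geodesic distance = |m1-m2|/sigma.
|-3 - -8| = 5.
sigma = 3.
d = 5/3 = 1.6667

1.6667


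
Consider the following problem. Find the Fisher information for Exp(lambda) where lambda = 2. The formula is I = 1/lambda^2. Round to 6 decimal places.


Fisher information for exponential: I(lambda) = 1/lambda^2.
lambda = 2, lambda^2 = 4.
I = 1/4 = 0.250000

0.250000


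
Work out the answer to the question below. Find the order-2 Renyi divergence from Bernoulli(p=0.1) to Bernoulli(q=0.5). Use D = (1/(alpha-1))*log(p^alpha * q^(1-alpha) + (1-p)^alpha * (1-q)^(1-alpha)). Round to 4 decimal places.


Renyi divergence of order alpha between Bernoulli distributions:
D = (1/(alpha-1))*log(p^alpha * q^(1-alpha) + (1-p)^alpha * (1-q)^(1-alpha)).
alpha = 2, p = 0.1, q = 0.5.
p^alpha * q^(1-alpha) = 0.1^2 * 0.5^-1 = 0.02.
(1-p)^alpha * (1-q)^(1-alpha) = 0.9^2 * 0.5^-1 = 1.62.
sum = 0.02 + 1.62 = 1.64.
D = (1/1)*log(1.64) = 0.4947

0.4947


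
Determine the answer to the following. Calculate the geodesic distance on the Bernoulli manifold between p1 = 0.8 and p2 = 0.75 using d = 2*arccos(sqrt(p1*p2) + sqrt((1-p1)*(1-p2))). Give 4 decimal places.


Geodesic distance on Bernoulli manifold:
d(p1,p2) = 2*arccos(sqrt(p1*p2) + sqrt((1-p1)*(1-p2))).
sqrt(p1*p2) = sqrt(0.8*0.75) = 0.774597.
sqrt((1-p1)*(1-p2)) = sqrt(0.2*0.25) = 0.223607.
arg = 0.774597 + 0.223607 = 0.998203.
d = 2*arccos(0.998203) = 0.1199

0.1199


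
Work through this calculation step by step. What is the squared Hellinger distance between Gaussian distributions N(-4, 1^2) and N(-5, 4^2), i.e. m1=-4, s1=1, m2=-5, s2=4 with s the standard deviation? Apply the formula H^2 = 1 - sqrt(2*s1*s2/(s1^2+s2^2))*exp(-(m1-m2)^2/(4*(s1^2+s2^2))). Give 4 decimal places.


Squared Hellinger distance for Gaussians:
H^2 = 1 - sqrt(2*s1*s2/(s1^2+s2^2)) * exp(-(m1-m2)^2/(4*(s1^2+s2^2))).
s1^2 = 1, s2^2 = 16, s1^2+s2^2 = 17.
sqrt(2*1*4/(17)) = 0.685994.
(m1-m2)^2 = (1)^2 = 1.
exp(-1/(4*17)) = exp(-0.014706) = 0.985402.
H^2 = 1 - 0.685994*0.985402 = 0.3240

0.3240


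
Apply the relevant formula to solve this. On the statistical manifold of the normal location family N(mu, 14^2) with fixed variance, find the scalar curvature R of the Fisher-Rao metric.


This family has a single free parameter, so its statistical manifold
is 1-dimensional. The Riemann curvature tensor of any 1-dimensional
Riemannian manifold vanishes identically, so R = 0.

0


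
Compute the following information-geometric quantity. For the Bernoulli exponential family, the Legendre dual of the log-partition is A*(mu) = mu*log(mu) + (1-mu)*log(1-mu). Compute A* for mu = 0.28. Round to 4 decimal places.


Legendre transform for Bernoulli:
A*(mu) = mu*log(mu) + (1-mu)*log(1-mu).
mu = 0.28, 1-mu = 0.72.
mu*log(mu) = 0.28*log(0.28) = -0.35643.
(1-mu)*log(1-mu) = 0.72*log(0.72) = -0.236523.
A* = -0.35643 + -0.236523 = -0.5930

-0.5930


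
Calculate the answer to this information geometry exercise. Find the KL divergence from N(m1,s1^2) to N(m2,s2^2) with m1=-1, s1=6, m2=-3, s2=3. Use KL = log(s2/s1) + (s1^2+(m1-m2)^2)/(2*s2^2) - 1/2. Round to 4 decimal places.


KL divergence between normal distributions:
KL = log(s2/s1) + (s1^2 + (m1-m2)^2)/(2*s2^2) - 1/2.
log(3/6) = -0.693147.
(6^2 + (-1--3)^2)/(2*3^2) = (36 + 4)/18 = 2.222222.
KL = -0.693147 + 2.222222 - 0.5 = 1.0291

1.0291


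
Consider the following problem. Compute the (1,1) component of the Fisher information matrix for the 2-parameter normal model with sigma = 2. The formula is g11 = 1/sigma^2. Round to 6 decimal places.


For the 2-parameter normal family, the Fisher metric has:
  g11 = 1/sigma^2, g22 = 2/sigma^2.
sigma = 2, sigma^2 = 4.
g11 = 0.250000

0.250000


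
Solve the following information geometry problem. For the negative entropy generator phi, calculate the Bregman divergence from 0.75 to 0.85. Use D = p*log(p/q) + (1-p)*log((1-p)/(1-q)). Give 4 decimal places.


Bregman divergence with negative entropy generator:
D = p*log(p/q) + (1-p)*log((1-p)/(1-q)).
p = 0.75, q = 0.85.
p*log(p/q) = 0.75*log(0.75/0.85) = -0.093872.
(1-p)*log((1-p)/(1-q)) = 0.25*log(0.25/0.15) = 0.127706.
D = -0.093872 + 0.127706 = 0.0338

0.0338


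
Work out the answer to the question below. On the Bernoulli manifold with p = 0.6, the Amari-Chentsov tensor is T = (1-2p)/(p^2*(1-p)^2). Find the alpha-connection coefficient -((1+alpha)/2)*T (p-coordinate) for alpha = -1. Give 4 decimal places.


Skewness (Amari-Chentsov) tensor: T = (1-2p)/(p^2*(1-p)^2).
p = 0.6, 1-2p = -0.2, p^2 = 0.36, (1-p)^2 = 0.16.
T = -0.2/(0.36 * 0.16) = -3.472222.
In the p-coordinate, Gamma^(alpha) = Gamma^(0) - (alpha/2)*T with Gamma^(0) = (1/2)*g'(p) = -T/2,
so Gamma^(alpha) = -((1+alpha)/2)*T.
alpha = -1, -(1+alpha)/2 = 0.0.
Gamma = 0.0 * -3.472222 = 0.0000

0.0000


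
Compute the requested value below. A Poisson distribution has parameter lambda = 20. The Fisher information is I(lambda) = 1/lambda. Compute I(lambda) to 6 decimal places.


Fisher information for Poisson: I(lambda) = 1/lambda.
lambda = 20.
I(lambda) = 1/20 = 0.050000

0.050000


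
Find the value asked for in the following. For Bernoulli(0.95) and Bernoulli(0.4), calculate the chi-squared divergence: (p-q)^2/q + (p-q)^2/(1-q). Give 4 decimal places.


Chi-squared divergence between Bernoulli distributions:
chi^2 = (p-q)^2/q + (p-q)^2/(1-q).
p = 0.95, q = 0.4, p-q = 0.55.
(p-q)^2 = 0.3025.
term1 = 0.3025/0.4 = 0.75625.
term2 = 0.3025/0.6 = 0.504167.
chi^2 = 0.75625 + 0.504167 = 1.2604

1.2604


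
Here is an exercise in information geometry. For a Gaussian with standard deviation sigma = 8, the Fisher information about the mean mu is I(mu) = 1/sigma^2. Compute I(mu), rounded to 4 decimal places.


The Fisher information for the mean of a normal distribution is I(mu) = 1/sigma^2.
sigma = 8, so sigma^2 = 64.
I(mu) = 1/64 = 0.0156

0.0156


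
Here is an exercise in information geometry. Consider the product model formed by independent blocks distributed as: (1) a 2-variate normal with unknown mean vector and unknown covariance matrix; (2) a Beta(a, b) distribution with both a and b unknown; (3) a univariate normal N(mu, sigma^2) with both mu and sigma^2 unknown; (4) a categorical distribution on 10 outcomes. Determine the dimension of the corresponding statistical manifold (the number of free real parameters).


The dimension of a statistical manifold equals the number of free
(independent) real parameters of the model. For a product of independent
blocks the parameter counts add.
- 2-variate normal: 2 (mean) + 2*3/2 = 3 (symmetric covariance) = 5.
- Beta (a, b): 2.
- normal (mu, sigma^2): 2.
- categorical on 10 outcomes (probabilities sum to 1): 10-1 = 9.
Total = 5 + 2 + 2 + 9 = 18.
Dimension = 18

18
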